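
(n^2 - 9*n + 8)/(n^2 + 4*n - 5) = (n - 8)/(n + 5)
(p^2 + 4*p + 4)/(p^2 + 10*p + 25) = (p^2 + 4*p + 4)/(p^2 + 10*p + 25)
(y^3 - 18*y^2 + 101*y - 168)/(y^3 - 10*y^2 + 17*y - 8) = (y^2 - 10*y + 21)/(y^2 - 2*y + 1)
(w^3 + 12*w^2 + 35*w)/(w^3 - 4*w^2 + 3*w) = (w^2 + 12*w + 35)/(w^2 - 4*w + 3)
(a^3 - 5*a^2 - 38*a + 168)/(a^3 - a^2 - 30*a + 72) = (a - 7)/(a - 3)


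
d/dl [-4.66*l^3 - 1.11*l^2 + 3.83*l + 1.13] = -13.98*l^2 - 2.22*l + 3.83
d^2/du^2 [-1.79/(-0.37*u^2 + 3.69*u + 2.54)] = (0.490102*u^2 - 4.887774*u - 1.79*(0.74*u - 3.69)*(1.48*u - 7.38) - 3.364484)/(-0.37*u^2 + 3.69*u + 2.54)^3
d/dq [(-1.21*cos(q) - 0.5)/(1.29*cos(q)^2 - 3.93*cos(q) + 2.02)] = (-1.5609*cos(q)^2 - 1.29*cos(q) + 4.4092)*sin(q)/(1.6641*cos(q)^4 - 10.1394*cos(q)^3 + 20.6565*cos(q)^2 - 15.8772*cos(q) + 4.0804)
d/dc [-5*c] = -5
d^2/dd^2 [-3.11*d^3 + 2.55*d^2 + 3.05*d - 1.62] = 5.1 - 18.66*d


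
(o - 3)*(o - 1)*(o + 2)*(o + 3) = o^4 + o^3 - 11*o^2 - 9*o + 18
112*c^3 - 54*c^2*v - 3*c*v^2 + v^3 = (-8*c + v)*(-2*c + v)*(7*c + v)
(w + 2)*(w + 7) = w^2 + 9*w + 14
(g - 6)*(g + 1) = g^2 - 5*g - 6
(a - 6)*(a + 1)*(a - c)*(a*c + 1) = a^4*c - a^3*c^2 - 5*a^3*c + a^3 + 5*a^2*c^2 - 7*a^2*c - 5*a^2 + 6*a*c^2 + 5*a*c - 6*a + 6*c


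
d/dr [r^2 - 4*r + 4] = 2*r - 4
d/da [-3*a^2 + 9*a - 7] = 9 - 6*a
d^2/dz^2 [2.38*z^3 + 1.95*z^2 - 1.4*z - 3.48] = 14.28*z + 3.9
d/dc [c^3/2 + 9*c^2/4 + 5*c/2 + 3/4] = 3*c^2/2 + 9*c/2 + 5/2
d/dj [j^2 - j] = 2*j - 1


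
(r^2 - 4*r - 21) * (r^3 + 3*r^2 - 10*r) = r^5 - r^4 - 43*r^3 - 23*r^2 + 210*r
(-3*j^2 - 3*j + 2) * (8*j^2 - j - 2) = -24*j^4 - 21*j^3 + 25*j^2 + 4*j - 4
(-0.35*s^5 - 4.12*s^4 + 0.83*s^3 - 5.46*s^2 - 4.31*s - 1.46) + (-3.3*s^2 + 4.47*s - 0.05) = -0.35*s^5 - 4.12*s^4 + 0.83*s^3 - 8.76*s^2 + 0.16*s - 1.51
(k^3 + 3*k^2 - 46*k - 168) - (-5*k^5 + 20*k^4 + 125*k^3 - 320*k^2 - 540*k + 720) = 5*k^5 - 20*k^4 - 124*k^3 + 323*k^2 + 494*k - 888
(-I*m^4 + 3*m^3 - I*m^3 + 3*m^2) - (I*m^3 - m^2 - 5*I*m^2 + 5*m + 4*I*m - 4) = -I*m^4 + 3*m^3 - 2*I*m^3 + 4*m^2 + 5*I*m^2 - 5*m - 4*I*m + 4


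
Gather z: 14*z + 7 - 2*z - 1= 12*z + 6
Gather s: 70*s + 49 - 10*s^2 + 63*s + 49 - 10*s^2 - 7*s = -20*s^2 + 126*s + 98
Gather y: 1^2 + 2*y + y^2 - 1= y^2 + 2*y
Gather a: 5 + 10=15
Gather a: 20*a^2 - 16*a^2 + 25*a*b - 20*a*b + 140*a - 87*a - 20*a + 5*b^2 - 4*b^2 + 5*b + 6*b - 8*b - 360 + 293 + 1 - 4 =4*a^2 + a*(5*b + 33) + b^2 + 3*b - 70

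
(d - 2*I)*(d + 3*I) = d^2 + I*d + 6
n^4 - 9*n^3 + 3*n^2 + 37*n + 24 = (n - 8)*(n - 3)*(n + 1)^2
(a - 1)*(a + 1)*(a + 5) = a^3 + 5*a^2 - a - 5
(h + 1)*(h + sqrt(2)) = h^2 + h + sqrt(2)*h + sqrt(2)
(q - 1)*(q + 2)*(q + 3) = q^3 + 4*q^2 + q - 6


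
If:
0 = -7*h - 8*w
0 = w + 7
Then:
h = 8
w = -7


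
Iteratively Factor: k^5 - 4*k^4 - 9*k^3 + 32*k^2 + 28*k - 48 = (k + 2)*(k^4 - 6*k^3 + 3*k^2 + 26*k - 24) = (k - 1)*(k + 2)*(k^3 - 5*k^2 - 2*k + 24) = (k - 3)*(k - 1)*(k + 2)*(k^2 - 2*k - 8) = (k - 3)*(k - 1)*(k + 2)^2*(k - 4)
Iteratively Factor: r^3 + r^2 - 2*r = (r)*(r^2 + r - 2) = r*(r - 1)*(r + 2)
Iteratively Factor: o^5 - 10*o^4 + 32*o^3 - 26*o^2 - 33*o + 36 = (o + 1)*(o^4 - 11*o^3 + 43*o^2 - 69*o + 36) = (o - 1)*(o + 1)*(o^3 - 10*o^2 + 33*o - 36) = (o - 3)*(o - 1)*(o + 1)*(o^2 - 7*o + 12) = (o - 4)*(o - 3)*(o - 1)*(o + 1)*(o - 3)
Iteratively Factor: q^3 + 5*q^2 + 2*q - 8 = (q - 1)*(q^2 + 6*q + 8) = (q - 1)*(q + 2)*(q + 4)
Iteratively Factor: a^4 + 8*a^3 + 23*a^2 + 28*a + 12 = (a + 2)*(a^3 + 6*a^2 + 11*a + 6) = (a + 1)*(a + 2)*(a^2 + 5*a + 6) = (a + 1)*(a + 2)^2*(a + 3)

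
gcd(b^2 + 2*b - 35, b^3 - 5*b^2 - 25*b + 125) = b - 5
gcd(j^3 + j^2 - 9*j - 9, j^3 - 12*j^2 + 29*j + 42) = j + 1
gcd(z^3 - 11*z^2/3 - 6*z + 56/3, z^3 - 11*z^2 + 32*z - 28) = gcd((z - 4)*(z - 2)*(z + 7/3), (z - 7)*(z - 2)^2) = z - 2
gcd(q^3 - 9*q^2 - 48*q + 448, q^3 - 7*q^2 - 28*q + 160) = q - 8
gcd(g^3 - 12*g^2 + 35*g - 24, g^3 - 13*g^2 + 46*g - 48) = g^2 - 11*g + 24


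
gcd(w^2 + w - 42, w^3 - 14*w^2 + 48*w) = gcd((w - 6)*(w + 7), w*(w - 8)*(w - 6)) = w - 6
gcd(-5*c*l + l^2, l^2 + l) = l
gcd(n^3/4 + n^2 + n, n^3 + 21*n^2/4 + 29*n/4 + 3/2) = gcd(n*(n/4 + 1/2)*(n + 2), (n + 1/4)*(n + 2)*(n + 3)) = n + 2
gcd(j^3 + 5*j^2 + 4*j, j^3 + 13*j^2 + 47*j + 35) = j + 1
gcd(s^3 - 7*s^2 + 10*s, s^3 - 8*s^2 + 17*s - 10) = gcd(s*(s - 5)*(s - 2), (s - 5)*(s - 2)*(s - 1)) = s^2 - 7*s + 10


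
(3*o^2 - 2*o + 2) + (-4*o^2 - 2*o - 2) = -o^2 - 4*o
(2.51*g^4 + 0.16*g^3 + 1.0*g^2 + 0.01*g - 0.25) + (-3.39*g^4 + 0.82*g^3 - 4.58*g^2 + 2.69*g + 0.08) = -0.88*g^4 + 0.98*g^3 - 3.58*g^2 + 2.7*g - 0.17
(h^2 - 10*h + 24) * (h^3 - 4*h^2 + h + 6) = h^5 - 14*h^4 + 65*h^3 - 100*h^2 - 36*h + 144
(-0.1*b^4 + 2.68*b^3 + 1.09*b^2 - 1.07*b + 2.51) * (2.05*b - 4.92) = -0.205*b^5 + 5.986*b^4 - 10.9511*b^3 - 7.5563*b^2 + 10.4099*b - 12.3492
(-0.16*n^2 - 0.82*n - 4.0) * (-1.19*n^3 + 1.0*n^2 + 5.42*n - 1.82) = 0.1904*n^5 + 0.8158*n^4 + 3.0728*n^3 - 8.1532*n^2 - 20.1876*n + 7.28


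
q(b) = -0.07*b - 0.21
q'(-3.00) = -0.07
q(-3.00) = 0.00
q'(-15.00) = -0.07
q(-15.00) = 0.84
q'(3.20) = -0.07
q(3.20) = -0.43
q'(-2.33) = -0.07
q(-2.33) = -0.05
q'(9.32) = -0.07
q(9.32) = -0.86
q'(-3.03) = -0.07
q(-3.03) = 0.00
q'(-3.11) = -0.07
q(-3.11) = 0.01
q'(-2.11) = -0.07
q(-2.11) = -0.06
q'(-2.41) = -0.07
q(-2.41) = -0.04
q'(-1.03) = -0.07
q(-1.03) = -0.14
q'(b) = -0.0700000000000000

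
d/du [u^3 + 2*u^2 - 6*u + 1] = 3*u^2 + 4*u - 6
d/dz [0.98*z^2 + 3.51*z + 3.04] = 1.96*z + 3.51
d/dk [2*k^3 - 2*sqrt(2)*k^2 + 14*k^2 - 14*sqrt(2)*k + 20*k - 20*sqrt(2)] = 6*k^2 - 4*sqrt(2)*k + 28*k - 14*sqrt(2) + 20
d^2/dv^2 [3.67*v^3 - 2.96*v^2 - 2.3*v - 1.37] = 22.02*v - 5.92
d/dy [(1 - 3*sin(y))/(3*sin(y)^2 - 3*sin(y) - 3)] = (3*sin(y)^2 - 2*sin(y) + 4)*cos(y)/(3*(sin(y) + cos(y)^2)^2)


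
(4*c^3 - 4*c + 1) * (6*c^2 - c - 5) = 24*c^5 - 4*c^4 - 44*c^3 + 10*c^2 + 19*c - 5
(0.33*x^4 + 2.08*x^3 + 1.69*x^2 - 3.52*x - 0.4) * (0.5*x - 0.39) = 0.165*x^5 + 0.9113*x^4 + 0.0337999999999999*x^3 - 2.4191*x^2 + 1.1728*x + 0.156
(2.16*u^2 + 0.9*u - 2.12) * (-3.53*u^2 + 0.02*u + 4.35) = -7.6248*u^4 - 3.1338*u^3 + 16.8976*u^2 + 3.8726*u - 9.222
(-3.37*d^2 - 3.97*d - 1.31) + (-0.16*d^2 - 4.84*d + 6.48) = -3.53*d^2 - 8.81*d + 5.17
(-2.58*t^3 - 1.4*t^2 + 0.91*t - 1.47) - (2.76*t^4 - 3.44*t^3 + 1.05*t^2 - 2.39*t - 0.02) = -2.76*t^4 + 0.86*t^3 - 2.45*t^2 + 3.3*t - 1.45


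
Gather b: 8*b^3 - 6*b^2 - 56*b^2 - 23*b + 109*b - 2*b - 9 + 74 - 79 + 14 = 8*b^3 - 62*b^2 + 84*b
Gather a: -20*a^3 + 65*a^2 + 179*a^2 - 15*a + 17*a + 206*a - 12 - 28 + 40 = -20*a^3 + 244*a^2 + 208*a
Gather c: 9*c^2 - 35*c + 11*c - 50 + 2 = 9*c^2 - 24*c - 48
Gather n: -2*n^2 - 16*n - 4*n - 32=-2*n^2 - 20*n - 32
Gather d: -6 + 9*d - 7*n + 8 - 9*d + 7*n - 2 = 0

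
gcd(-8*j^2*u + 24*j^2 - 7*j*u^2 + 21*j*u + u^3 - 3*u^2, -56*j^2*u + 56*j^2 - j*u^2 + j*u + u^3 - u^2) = -8*j + u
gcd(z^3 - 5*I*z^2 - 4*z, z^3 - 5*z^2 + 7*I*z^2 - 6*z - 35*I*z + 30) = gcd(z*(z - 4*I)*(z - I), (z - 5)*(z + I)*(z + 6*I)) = 1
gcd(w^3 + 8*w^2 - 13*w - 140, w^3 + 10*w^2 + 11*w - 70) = w^2 + 12*w + 35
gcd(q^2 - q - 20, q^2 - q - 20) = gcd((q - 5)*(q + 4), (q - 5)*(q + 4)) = q^2 - q - 20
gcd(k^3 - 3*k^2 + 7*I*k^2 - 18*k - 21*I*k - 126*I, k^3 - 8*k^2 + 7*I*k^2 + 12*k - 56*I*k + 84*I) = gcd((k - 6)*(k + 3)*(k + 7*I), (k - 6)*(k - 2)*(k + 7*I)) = k^2 + k*(-6 + 7*I) - 42*I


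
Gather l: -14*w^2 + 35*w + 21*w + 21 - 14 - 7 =-14*w^2 + 56*w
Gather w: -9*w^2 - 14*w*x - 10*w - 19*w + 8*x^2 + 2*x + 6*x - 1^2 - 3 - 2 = -9*w^2 + w*(-14*x - 29) + 8*x^2 + 8*x - 6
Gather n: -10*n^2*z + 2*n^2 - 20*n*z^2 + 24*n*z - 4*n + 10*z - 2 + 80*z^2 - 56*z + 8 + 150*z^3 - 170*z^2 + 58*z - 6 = n^2*(2 - 10*z) + n*(-20*z^2 + 24*z - 4) + 150*z^3 - 90*z^2 + 12*z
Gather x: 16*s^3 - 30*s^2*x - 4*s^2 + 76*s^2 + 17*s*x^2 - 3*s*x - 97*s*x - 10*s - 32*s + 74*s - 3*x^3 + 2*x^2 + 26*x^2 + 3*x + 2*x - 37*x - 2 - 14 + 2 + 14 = 16*s^3 + 72*s^2 + 32*s - 3*x^3 + x^2*(17*s + 28) + x*(-30*s^2 - 100*s - 32)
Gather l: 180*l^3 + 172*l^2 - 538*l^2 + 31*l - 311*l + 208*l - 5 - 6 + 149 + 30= 180*l^3 - 366*l^2 - 72*l + 168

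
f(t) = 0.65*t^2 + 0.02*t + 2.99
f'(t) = 1.3*t + 0.02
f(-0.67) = 3.27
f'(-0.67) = -0.85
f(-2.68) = 7.60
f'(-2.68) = -3.46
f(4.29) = 15.04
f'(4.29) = 5.60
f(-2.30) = 6.38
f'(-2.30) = -2.97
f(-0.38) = 3.08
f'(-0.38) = -0.47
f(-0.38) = 3.08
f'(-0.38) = -0.47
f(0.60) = 3.24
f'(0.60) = 0.80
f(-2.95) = 8.59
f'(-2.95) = -3.82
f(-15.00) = 148.94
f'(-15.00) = -19.48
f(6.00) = 26.51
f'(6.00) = 7.82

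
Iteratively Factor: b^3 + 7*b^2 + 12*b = (b)*(b^2 + 7*b + 12) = b*(b + 4)*(b + 3)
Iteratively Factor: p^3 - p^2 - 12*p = (p)*(p^2 - p - 12) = p*(p - 4)*(p + 3)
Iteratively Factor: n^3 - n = (n - 1)*(n^2 + n) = (n - 1)*(n + 1)*(n)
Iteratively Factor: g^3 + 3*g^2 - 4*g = (g - 1)*(g^2 + 4*g) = g*(g - 1)*(g + 4)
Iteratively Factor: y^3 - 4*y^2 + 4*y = (y - 2)*(y^2 - 2*y) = y*(y - 2)*(y - 2)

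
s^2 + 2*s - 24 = (s - 4)*(s + 6)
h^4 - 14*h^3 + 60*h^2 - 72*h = h*(h - 6)^2*(h - 2)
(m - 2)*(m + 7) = m^2 + 5*m - 14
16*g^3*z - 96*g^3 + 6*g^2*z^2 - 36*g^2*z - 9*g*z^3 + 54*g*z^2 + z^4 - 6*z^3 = (-8*g + z)*(-2*g + z)*(g + z)*(z - 6)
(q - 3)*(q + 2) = q^2 - q - 6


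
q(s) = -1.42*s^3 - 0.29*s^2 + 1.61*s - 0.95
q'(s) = -4.26*s^2 - 0.58*s + 1.61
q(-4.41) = 108.10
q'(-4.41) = -78.68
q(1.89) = -8.53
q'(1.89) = -14.70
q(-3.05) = 31.73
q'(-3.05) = -36.25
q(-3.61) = 56.26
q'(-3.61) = -51.81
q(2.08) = -11.63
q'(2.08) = -18.03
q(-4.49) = 114.51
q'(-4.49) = -81.67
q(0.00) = -0.95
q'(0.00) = 1.61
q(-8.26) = 766.22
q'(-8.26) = -284.25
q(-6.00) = 285.67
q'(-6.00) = -148.27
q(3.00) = -37.07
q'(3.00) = -38.47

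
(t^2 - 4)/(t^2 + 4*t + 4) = (t - 2)/(t + 2)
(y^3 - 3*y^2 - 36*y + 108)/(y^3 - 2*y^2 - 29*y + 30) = (y^2 + 3*y - 18)/(y^2 + 4*y - 5)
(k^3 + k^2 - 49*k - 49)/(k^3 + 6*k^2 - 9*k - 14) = (k - 7)/(k - 2)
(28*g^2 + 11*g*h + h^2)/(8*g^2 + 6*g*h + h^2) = (7*g + h)/(2*g + h)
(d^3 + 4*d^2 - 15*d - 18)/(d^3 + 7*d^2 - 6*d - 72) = (d + 1)/(d + 4)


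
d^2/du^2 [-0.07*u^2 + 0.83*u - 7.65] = -0.140000000000000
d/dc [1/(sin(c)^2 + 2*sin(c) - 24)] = -2*(sin(c) + 1)*cos(c)/(sin(c)^2 + 2*sin(c) - 24)^2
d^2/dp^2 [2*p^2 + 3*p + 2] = 4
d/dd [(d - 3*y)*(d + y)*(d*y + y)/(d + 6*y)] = y*(-(d + 1)*(d - 3*y)*(d + y) + (d + 6*y)*((d + 1)*(d - 3*y) + (d + 1)*(d + y) + (d - 3*y)*(d + y)))/(d + 6*y)^2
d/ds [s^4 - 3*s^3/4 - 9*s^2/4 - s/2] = 4*s^3 - 9*s^2/4 - 9*s/2 - 1/2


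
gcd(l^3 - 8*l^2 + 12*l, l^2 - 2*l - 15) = 1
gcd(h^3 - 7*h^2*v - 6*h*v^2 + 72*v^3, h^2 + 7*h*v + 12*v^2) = h + 3*v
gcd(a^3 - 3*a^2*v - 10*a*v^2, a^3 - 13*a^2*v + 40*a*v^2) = -a^2 + 5*a*v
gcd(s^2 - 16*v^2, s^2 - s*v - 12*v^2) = s - 4*v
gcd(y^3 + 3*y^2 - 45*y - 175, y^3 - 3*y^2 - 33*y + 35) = y^2 - 2*y - 35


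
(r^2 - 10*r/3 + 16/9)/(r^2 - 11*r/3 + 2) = (r - 8/3)/(r - 3)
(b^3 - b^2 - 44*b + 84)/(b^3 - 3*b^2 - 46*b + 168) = (b - 2)/(b - 4)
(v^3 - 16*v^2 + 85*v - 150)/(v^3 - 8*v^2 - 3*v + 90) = (v - 5)/(v + 3)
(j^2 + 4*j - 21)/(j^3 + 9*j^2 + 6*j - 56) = (j - 3)/(j^2 + 2*j - 8)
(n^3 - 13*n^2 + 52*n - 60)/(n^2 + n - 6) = (n^2 - 11*n + 30)/(n + 3)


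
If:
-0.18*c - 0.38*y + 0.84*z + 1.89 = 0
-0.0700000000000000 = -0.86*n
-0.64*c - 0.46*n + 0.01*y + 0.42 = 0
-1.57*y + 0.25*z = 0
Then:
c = 0.59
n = 0.08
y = -0.36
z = -2.29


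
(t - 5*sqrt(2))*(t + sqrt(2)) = t^2 - 4*sqrt(2)*t - 10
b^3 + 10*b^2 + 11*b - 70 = (b - 2)*(b + 5)*(b + 7)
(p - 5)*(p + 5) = p^2 - 25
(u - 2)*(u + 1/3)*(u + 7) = u^3 + 16*u^2/3 - 37*u/3 - 14/3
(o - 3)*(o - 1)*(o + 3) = o^3 - o^2 - 9*o + 9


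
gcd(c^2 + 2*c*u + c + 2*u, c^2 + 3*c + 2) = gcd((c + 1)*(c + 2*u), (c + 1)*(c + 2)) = c + 1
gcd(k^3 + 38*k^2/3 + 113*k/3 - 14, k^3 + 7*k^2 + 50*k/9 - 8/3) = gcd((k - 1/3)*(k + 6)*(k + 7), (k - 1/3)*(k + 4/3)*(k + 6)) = k^2 + 17*k/3 - 2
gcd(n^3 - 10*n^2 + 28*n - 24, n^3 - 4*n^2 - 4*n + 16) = n - 2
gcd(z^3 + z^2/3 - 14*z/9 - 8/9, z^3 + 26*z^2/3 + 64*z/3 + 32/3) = z + 2/3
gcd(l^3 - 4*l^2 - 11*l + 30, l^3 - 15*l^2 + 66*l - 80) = l^2 - 7*l + 10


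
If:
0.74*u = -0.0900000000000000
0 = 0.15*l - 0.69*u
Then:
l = -0.56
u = -0.12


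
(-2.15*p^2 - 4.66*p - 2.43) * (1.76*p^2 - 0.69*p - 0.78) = -3.784*p^4 - 6.7181*p^3 + 0.615599999999999*p^2 + 5.3115*p + 1.8954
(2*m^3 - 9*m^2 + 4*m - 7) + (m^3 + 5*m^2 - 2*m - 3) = 3*m^3 - 4*m^2 + 2*m - 10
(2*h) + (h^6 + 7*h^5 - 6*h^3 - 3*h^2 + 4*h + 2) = h^6 + 7*h^5 - 6*h^3 - 3*h^2 + 6*h + 2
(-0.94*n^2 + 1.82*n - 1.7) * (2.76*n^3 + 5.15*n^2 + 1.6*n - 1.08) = -2.5944*n^5 + 0.1822*n^4 + 3.177*n^3 - 4.8278*n^2 - 4.6856*n + 1.836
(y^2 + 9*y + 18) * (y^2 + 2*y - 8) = y^4 + 11*y^3 + 28*y^2 - 36*y - 144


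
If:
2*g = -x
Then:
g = -x/2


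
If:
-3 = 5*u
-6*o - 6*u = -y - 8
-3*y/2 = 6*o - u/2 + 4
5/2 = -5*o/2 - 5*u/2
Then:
No Solution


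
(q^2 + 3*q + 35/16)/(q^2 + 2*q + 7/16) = (4*q + 5)/(4*q + 1)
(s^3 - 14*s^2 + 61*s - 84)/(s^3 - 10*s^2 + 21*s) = (s - 4)/s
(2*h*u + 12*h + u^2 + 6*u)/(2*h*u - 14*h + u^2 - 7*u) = (u + 6)/(u - 7)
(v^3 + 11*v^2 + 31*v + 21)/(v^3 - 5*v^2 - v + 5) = (v^2 + 10*v + 21)/(v^2 - 6*v + 5)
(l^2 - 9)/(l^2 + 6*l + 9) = (l - 3)/(l + 3)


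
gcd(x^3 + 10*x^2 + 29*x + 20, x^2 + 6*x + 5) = x^2 + 6*x + 5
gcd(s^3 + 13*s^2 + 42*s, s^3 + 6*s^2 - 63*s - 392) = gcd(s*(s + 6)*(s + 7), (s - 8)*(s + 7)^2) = s + 7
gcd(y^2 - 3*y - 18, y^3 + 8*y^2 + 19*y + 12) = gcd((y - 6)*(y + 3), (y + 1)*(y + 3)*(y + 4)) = y + 3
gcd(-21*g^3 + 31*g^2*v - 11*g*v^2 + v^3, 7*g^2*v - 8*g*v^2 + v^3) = 7*g^2 - 8*g*v + v^2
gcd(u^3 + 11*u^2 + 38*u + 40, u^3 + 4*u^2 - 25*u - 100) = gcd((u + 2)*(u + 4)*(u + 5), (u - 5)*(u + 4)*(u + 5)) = u^2 + 9*u + 20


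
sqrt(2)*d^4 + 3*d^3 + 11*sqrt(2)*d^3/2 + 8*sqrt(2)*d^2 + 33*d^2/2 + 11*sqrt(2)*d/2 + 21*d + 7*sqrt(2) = (d + 2)*(d + 7/2)*(d + sqrt(2))*(sqrt(2)*d + 1)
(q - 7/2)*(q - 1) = q^2 - 9*q/2 + 7/2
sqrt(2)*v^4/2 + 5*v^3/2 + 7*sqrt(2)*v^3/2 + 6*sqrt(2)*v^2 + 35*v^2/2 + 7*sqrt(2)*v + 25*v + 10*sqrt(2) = (v + 5)*(v + sqrt(2)/2)*(v + 2*sqrt(2))*(sqrt(2)*v/2 + sqrt(2))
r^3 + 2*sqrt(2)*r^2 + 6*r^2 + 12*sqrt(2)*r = r*(r + 6)*(r + 2*sqrt(2))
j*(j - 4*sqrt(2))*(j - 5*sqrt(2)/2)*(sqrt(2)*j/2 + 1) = sqrt(2)*j^4/2 - 11*j^3/2 + 7*sqrt(2)*j^2/2 + 20*j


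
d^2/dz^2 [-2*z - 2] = 0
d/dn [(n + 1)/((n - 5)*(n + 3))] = (-n^2 - 2*n - 13)/(n^4 - 4*n^3 - 26*n^2 + 60*n + 225)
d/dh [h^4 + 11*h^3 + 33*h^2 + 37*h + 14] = 4*h^3 + 33*h^2 + 66*h + 37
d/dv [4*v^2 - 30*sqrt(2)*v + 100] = 8*v - 30*sqrt(2)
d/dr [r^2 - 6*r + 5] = 2*r - 6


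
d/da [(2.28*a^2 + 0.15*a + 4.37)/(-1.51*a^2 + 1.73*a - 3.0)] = (4.1709*a^2 - 0.4826*a - 8.0101)/(2.2801*a^4 - 5.2246*a^3 + 12.0529*a^2 - 10.38*a + 9.0)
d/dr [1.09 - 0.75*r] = -0.750000000000000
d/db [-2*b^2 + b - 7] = 1 - 4*b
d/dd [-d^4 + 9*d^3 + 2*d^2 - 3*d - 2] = -4*d^3 + 27*d^2 + 4*d - 3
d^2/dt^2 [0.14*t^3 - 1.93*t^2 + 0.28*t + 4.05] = 0.84*t - 3.86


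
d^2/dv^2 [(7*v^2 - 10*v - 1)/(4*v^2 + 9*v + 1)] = 8*(-103*v^3 - 33*v^2 + 3*v + 5)/(64*v^6 + 432*v^5 + 1020*v^4 + 945*v^3 + 255*v^2 + 27*v + 1)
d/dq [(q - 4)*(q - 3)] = 2*q - 7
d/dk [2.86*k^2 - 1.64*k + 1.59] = 5.72*k - 1.64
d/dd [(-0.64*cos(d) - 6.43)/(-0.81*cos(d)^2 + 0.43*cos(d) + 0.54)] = (0.5184*cos(d)^2 + 10.4166*cos(d) - 2.4193)*sin(d)/(0.6561*cos(d)^4 - 0.6966*cos(d)^3 - 0.6899*cos(d)^2 + 0.4644*cos(d) + 0.2916)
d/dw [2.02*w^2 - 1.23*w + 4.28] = 4.04*w - 1.23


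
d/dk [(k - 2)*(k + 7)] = 2*k + 5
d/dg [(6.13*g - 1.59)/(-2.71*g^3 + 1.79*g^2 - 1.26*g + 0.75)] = (33.2246*g^3 - 23.8994*g^2 + 5.6922*g + 2.5941)/(7.3441*g^6 - 9.7018*g^5 + 10.0333*g^4 - 8.5758*g^3 + 4.2726*g^2 - 1.89*g + 0.5625)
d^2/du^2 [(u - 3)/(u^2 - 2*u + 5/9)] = 162*((5 - 3*u)*(9*u^2 - 18*u + 5) + 36*(u - 3)*(u - 1)^2)/(9*u^2 - 18*u + 5)^3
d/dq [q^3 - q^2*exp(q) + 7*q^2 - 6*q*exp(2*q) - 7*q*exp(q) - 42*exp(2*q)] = -q^2*exp(q) + 3*q^2 - 12*q*exp(2*q) - 9*q*exp(q) + 14*q - 90*exp(2*q) - 7*exp(q)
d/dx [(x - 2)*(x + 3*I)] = 2*x - 2 + 3*I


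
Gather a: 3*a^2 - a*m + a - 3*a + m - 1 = 3*a^2 + a*(-m - 2) + m - 1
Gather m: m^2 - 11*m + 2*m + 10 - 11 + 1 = m^2 - 9*m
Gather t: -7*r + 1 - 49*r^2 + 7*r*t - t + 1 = -49*r^2 - 7*r + t*(7*r - 1) + 2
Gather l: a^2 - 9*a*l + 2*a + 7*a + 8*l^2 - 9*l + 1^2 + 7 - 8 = a^2 + 9*a + 8*l^2 + l*(-9*a - 9)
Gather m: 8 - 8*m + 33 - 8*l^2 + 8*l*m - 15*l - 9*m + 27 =-8*l^2 - 15*l + m*(8*l - 17) + 68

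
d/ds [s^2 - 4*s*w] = 2*s - 4*w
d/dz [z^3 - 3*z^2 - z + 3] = 3*z^2 - 6*z - 1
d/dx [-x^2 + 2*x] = 2 - 2*x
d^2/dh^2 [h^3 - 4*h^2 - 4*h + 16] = 6*h - 8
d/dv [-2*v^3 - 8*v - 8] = -6*v^2 - 8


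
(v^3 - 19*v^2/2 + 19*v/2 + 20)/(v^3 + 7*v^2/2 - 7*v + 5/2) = (2*v^3 - 19*v^2 + 19*v + 40)/(2*v^3 + 7*v^2 - 14*v + 5)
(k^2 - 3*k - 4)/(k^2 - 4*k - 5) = (k - 4)/(k - 5)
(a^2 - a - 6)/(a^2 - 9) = (a + 2)/(a + 3)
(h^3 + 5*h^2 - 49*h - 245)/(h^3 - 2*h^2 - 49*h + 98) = (h + 5)/(h - 2)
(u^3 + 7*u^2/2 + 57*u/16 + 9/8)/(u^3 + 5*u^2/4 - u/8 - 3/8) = (4*u^2 + 11*u + 6)/(2*(2*u^2 + u - 1))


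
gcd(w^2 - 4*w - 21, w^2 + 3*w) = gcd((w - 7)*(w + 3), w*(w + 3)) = w + 3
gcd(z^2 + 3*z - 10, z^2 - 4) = z - 2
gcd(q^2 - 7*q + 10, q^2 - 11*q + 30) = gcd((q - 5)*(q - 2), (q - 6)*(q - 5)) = q - 5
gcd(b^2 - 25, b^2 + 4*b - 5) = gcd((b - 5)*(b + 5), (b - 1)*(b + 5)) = b + 5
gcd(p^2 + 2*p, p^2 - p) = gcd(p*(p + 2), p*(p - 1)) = p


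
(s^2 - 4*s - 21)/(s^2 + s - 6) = (s - 7)/(s - 2)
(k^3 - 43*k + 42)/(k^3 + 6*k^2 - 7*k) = (k - 6)/k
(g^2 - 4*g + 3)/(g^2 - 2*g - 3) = (g - 1)/(g + 1)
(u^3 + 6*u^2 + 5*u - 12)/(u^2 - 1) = (u^2 + 7*u + 12)/(u + 1)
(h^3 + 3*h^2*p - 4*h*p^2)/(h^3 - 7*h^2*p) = (h^2 + 3*h*p - 4*p^2)/(h*(h - 7*p))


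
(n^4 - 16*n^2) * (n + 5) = n^5 + 5*n^4 - 16*n^3 - 80*n^2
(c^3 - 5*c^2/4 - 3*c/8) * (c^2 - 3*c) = c^5 - 17*c^4/4 + 27*c^3/8 + 9*c^2/8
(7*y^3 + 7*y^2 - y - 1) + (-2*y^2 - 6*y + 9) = 7*y^3 + 5*y^2 - 7*y + 8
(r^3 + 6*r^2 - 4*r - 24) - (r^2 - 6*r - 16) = r^3 + 5*r^2 + 2*r - 8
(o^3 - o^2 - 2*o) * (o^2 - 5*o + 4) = o^5 - 6*o^4 + 7*o^3 + 6*o^2 - 8*o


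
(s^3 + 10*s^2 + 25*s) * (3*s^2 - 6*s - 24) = 3*s^5 + 24*s^4 - 9*s^3 - 390*s^2 - 600*s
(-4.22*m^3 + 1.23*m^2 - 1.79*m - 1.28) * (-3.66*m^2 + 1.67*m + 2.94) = 15.4452*m^5 - 11.5492*m^4 - 3.8013*m^3 + 5.3117*m^2 - 7.4002*m - 3.7632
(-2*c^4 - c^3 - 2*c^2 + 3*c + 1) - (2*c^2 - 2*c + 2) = -2*c^4 - c^3 - 4*c^2 + 5*c - 1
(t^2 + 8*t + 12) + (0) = t^2 + 8*t + 12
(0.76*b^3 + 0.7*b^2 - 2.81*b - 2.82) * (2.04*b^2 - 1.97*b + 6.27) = 1.5504*b^5 - 0.0692000000000002*b^4 - 2.3462*b^3 + 4.1719*b^2 - 12.0633*b - 17.6814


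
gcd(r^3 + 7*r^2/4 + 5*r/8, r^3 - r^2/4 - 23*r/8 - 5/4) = r^2 + 7*r/4 + 5/8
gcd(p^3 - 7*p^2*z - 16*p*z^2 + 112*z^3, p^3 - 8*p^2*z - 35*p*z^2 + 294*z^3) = -p + 7*z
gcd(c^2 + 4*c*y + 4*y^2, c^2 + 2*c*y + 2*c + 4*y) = c + 2*y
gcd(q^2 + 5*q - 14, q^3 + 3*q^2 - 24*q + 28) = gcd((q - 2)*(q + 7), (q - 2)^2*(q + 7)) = q^2 + 5*q - 14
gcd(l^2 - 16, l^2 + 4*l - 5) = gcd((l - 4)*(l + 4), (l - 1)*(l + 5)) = 1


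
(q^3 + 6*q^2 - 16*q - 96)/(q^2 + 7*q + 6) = (q^2 - 16)/(q + 1)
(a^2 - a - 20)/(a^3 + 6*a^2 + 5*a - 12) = (a - 5)/(a^2 + 2*a - 3)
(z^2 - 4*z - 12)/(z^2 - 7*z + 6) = (z + 2)/(z - 1)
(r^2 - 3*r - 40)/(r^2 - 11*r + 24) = (r + 5)/(r - 3)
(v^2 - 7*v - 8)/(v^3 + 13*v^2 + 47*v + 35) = (v - 8)/(v^2 + 12*v + 35)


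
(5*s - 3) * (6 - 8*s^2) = -40*s^3 + 24*s^2 + 30*s - 18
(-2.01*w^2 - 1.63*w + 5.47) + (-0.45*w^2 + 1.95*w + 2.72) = -2.46*w^2 + 0.32*w + 8.19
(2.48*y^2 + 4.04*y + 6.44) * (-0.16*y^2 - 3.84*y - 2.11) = -0.3968*y^4 - 10.1696*y^3 - 21.7768*y^2 - 33.254*y - 13.5884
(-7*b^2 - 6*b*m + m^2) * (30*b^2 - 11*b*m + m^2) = -210*b^4 - 103*b^3*m + 89*b^2*m^2 - 17*b*m^3 + m^4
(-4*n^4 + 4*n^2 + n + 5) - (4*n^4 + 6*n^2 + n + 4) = -8*n^4 - 2*n^2 + 1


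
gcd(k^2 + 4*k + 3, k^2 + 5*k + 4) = k + 1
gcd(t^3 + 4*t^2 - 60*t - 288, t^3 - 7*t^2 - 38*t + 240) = t^2 - 2*t - 48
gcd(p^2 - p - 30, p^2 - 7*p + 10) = 1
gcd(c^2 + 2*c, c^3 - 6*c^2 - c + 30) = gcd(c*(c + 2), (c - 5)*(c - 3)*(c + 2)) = c + 2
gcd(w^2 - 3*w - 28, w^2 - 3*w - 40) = 1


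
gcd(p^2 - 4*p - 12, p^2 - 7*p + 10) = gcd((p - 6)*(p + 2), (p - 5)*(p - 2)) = 1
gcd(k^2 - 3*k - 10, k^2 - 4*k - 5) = k - 5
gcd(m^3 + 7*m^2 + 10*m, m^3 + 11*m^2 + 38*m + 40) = m^2 + 7*m + 10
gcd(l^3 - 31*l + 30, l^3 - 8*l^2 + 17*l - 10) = l^2 - 6*l + 5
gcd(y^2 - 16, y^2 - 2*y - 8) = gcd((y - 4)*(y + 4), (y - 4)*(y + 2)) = y - 4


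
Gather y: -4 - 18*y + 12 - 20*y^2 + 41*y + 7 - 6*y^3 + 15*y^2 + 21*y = -6*y^3 - 5*y^2 + 44*y + 15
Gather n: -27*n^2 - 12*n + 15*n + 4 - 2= -27*n^2 + 3*n + 2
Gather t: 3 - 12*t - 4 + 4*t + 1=-8*t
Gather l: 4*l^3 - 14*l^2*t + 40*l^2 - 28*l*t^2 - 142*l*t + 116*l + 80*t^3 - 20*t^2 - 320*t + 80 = 4*l^3 + l^2*(40 - 14*t) + l*(-28*t^2 - 142*t + 116) + 80*t^3 - 20*t^2 - 320*t + 80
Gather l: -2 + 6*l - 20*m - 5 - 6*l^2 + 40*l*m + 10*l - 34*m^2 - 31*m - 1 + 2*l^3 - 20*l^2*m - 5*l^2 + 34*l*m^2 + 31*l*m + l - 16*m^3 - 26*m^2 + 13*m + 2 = 2*l^3 + l^2*(-20*m - 11) + l*(34*m^2 + 71*m + 17) - 16*m^3 - 60*m^2 - 38*m - 6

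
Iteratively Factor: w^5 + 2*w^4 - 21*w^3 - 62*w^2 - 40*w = (w + 1)*(w^4 + w^3 - 22*w^2 - 40*w) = (w - 5)*(w + 1)*(w^3 + 6*w^2 + 8*w) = (w - 5)*(w + 1)*(w + 4)*(w^2 + 2*w) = w*(w - 5)*(w + 1)*(w + 4)*(w + 2)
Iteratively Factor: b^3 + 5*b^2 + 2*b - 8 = (b + 4)*(b^2 + b - 2) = (b - 1)*(b + 4)*(b + 2)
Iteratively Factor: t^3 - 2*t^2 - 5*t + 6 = (t + 2)*(t^2 - 4*t + 3) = (t - 1)*(t + 2)*(t - 3)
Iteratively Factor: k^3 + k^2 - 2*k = (k)*(k^2 + k - 2) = k*(k - 1)*(k + 2)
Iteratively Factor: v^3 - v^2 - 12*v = (v + 3)*(v^2 - 4*v) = v*(v + 3)*(v - 4)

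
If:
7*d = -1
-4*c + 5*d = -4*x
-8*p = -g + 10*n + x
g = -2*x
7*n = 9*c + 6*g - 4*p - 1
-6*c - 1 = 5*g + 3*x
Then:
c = -1/4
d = -1/7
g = 1/7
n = -5/4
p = 89/56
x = -1/14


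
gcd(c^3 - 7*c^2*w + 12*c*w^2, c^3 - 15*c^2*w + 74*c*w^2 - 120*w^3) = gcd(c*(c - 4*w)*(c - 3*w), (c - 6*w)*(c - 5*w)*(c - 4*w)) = -c + 4*w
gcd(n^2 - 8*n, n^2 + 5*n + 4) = 1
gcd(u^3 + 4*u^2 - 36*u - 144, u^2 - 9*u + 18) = u - 6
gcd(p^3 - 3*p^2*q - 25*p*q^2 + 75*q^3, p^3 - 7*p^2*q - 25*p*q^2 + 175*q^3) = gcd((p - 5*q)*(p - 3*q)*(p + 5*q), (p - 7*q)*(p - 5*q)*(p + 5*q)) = p^2 - 25*q^2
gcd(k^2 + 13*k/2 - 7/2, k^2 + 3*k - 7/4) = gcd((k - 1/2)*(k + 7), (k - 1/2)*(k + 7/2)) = k - 1/2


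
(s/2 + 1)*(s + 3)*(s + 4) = s^3/2 + 9*s^2/2 + 13*s + 12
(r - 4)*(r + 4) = r^2 - 16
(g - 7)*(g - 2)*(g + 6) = g^3 - 3*g^2 - 40*g + 84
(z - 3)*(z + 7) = z^2 + 4*z - 21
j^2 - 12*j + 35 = (j - 7)*(j - 5)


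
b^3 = b^3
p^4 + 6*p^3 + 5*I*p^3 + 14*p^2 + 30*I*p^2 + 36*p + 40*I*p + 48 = (p + 2)*(p + 4)*(p - I)*(p + 6*I)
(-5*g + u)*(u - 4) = -5*g*u + 20*g + u^2 - 4*u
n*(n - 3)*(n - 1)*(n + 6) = n^4 + 2*n^3 - 21*n^2 + 18*n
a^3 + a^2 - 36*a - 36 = (a - 6)*(a + 1)*(a + 6)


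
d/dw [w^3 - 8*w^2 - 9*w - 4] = 3*w^2 - 16*w - 9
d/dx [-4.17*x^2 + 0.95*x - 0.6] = 0.95 - 8.34*x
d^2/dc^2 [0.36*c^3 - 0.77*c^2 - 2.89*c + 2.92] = 2.16*c - 1.54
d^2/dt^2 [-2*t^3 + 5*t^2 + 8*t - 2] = 10 - 12*t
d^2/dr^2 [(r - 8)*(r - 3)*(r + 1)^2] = 12*r^2 - 54*r + 6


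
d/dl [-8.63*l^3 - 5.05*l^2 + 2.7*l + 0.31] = -25.89*l^2 - 10.1*l + 2.7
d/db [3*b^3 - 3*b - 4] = 9*b^2 - 3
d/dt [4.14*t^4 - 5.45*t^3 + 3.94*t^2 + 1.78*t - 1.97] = 16.56*t^3 - 16.35*t^2 + 7.88*t + 1.78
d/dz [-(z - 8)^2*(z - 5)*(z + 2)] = -4*z^3 + 57*z^2 - 204*z + 32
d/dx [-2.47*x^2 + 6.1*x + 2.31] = 6.1 - 4.94*x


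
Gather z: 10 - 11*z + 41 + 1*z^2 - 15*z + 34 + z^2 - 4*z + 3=2*z^2 - 30*z + 88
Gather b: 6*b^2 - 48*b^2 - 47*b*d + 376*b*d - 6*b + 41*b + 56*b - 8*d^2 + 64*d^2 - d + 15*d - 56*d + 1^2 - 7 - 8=-42*b^2 + b*(329*d + 91) + 56*d^2 - 42*d - 14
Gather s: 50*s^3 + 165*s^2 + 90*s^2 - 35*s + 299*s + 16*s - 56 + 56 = 50*s^3 + 255*s^2 + 280*s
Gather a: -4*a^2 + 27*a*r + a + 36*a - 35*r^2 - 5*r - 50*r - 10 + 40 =-4*a^2 + a*(27*r + 37) - 35*r^2 - 55*r + 30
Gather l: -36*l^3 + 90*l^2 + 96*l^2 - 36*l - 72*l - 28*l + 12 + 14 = -36*l^3 + 186*l^2 - 136*l + 26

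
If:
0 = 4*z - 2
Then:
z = 1/2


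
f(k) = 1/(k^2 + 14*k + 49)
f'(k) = (-2*k - 14)/(k^2 + 14*k + 49)^2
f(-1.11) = 0.03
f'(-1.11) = -0.01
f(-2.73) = 0.05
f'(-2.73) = -0.03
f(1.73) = 0.01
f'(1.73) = -0.00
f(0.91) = 0.02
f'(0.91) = -0.00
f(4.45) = 0.01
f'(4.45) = -0.00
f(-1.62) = 0.03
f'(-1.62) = -0.01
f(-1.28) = 0.03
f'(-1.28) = -0.01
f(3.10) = 0.01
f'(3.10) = -0.00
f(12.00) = 0.00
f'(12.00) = 0.00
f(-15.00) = 0.02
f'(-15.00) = 0.00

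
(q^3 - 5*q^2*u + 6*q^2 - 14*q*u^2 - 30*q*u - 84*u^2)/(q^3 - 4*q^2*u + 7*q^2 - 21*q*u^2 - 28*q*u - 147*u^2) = (q^2 + 2*q*u + 6*q + 12*u)/(q^2 + 3*q*u + 7*q + 21*u)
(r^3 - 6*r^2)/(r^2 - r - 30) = r^2/(r + 5)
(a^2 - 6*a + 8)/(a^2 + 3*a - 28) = (a - 2)/(a + 7)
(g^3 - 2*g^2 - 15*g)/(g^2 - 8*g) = (g^2 - 2*g - 15)/(g - 8)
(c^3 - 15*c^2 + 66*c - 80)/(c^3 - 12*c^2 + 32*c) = (c^2 - 7*c + 10)/(c*(c - 4))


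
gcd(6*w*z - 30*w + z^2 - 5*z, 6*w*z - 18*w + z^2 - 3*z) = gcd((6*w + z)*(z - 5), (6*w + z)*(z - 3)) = 6*w + z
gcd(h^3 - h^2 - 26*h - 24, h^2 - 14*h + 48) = h - 6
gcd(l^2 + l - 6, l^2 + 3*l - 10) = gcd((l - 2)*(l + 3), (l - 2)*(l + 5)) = l - 2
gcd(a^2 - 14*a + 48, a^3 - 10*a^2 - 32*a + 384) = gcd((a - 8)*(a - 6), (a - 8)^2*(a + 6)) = a - 8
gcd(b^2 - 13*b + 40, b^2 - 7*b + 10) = b - 5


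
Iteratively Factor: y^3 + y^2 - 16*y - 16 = (y + 4)*(y^2 - 3*y - 4) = (y - 4)*(y + 4)*(y + 1)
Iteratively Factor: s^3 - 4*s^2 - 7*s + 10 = (s - 5)*(s^2 + s - 2) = (s - 5)*(s - 1)*(s + 2)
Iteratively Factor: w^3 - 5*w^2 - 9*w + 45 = (w - 5)*(w^2 - 9) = (w - 5)*(w - 3)*(w + 3)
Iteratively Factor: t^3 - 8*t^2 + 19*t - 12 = (t - 4)*(t^2 - 4*t + 3) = (t - 4)*(t - 1)*(t - 3)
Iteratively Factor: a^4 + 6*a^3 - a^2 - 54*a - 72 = (a + 2)*(a^3 + 4*a^2 - 9*a - 36) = (a - 3)*(a + 2)*(a^2 + 7*a + 12) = (a - 3)*(a + 2)*(a + 3)*(a + 4)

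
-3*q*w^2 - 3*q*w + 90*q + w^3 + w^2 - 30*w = (-3*q + w)*(w - 5)*(w + 6)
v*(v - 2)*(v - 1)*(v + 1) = v^4 - 2*v^3 - v^2 + 2*v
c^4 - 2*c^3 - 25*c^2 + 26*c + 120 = (c - 5)*(c - 3)*(c + 2)*(c + 4)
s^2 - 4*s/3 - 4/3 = (s - 2)*(s + 2/3)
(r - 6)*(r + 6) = r^2 - 36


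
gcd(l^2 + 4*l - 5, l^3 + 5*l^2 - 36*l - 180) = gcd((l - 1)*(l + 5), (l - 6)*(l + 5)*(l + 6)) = l + 5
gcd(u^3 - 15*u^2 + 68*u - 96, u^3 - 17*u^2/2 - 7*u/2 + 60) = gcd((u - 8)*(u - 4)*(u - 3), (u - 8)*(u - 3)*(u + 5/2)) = u^2 - 11*u + 24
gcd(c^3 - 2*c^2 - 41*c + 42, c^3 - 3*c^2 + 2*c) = c - 1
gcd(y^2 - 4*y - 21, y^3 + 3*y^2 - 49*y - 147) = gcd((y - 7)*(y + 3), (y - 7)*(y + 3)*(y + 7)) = y^2 - 4*y - 21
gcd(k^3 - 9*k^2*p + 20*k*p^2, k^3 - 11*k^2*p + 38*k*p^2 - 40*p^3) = k^2 - 9*k*p + 20*p^2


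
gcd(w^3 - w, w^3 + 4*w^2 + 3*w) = w^2 + w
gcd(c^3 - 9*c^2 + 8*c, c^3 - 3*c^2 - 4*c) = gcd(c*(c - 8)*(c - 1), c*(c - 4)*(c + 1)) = c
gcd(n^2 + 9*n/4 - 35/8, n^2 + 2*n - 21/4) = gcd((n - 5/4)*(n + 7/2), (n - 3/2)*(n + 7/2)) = n + 7/2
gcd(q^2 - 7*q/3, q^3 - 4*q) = q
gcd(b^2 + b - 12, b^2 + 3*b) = 1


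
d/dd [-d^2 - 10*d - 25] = -2*d - 10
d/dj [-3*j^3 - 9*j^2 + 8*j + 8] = -9*j^2 - 18*j + 8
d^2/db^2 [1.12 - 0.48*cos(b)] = 0.48*cos(b)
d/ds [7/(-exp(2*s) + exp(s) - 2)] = (14*exp(s) - 7)*exp(s)/(exp(2*s) - exp(s) + 2)^2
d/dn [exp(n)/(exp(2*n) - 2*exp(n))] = -exp(n)/(exp(n) - 2)^2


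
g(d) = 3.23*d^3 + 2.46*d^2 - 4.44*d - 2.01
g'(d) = 9.69*d^2 + 4.92*d - 4.44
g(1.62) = 10.99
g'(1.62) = 28.96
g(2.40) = 46.16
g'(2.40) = 63.18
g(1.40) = 5.46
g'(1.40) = 21.44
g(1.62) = 10.99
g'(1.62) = 28.96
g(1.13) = 0.77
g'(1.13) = 13.49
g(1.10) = 0.38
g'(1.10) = 12.70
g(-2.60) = -30.61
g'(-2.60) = 48.27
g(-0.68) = 1.13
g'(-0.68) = -3.30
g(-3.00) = -53.76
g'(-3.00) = 68.01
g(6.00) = 757.59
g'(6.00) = 373.92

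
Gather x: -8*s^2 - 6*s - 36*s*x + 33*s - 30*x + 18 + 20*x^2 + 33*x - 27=-8*s^2 + 27*s + 20*x^2 + x*(3 - 36*s) - 9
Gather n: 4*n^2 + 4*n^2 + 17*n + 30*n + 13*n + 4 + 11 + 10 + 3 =8*n^2 + 60*n + 28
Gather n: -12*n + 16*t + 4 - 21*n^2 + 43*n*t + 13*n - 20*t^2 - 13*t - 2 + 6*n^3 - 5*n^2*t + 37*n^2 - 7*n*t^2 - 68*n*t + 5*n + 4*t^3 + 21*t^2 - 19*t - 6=6*n^3 + n^2*(16 - 5*t) + n*(-7*t^2 - 25*t + 6) + 4*t^3 + t^2 - 16*t - 4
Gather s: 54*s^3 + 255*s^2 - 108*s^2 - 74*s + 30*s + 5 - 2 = 54*s^3 + 147*s^2 - 44*s + 3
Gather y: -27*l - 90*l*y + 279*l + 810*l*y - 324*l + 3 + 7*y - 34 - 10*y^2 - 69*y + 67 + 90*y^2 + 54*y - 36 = -72*l + 80*y^2 + y*(720*l - 8)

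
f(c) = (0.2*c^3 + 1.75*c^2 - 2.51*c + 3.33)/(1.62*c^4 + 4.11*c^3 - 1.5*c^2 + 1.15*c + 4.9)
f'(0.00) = -0.67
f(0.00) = 0.68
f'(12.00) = -0.00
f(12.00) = 0.01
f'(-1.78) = -0.64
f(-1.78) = -1.39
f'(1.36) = -0.17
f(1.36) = 0.19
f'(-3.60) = 0.76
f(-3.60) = 0.42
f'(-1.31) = -6.38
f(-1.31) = -2.51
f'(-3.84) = 0.42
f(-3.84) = 0.28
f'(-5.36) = 0.05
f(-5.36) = 0.05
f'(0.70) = -0.36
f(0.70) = 0.37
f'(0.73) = -0.36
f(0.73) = 0.36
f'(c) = (0.6*c^2 + 3.5*c - 2.51)/(1.62*c^4 + 4.11*c^3 - 1.5*c^2 + 1.15*c + 4.9) + (-6.48*c^3 - 12.33*c^2 + 3.0*c - 1.15)*(0.2*c^3 + 1.75*c^2 - 2.51*c + 3.33)/(1.62*c^4 + 4.11*c^3 - 1.5*c^2 + 1.15*c + 4.9)^2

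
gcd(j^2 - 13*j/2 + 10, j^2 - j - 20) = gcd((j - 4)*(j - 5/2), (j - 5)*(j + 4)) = 1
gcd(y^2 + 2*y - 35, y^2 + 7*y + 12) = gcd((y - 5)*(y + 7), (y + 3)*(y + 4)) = 1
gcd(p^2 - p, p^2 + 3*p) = p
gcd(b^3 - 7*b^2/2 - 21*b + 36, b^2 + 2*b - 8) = b + 4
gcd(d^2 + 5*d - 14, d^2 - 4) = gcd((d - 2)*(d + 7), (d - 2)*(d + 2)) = d - 2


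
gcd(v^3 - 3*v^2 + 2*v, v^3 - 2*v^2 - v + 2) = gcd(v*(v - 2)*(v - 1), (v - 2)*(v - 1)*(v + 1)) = v^2 - 3*v + 2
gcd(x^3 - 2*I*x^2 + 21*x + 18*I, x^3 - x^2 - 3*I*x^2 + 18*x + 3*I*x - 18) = x^2 - 3*I*x + 18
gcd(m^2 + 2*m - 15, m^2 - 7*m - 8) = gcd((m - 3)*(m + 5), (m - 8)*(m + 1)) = 1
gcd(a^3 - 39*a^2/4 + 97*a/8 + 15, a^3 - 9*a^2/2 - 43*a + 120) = a^2 - 21*a/2 + 20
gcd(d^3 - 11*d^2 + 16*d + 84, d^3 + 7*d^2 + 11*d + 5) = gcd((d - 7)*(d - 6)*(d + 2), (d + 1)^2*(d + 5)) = 1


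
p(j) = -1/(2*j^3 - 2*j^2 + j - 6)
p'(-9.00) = 0.00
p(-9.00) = 0.00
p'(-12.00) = 0.00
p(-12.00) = 0.00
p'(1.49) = 1.53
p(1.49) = 0.43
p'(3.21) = 0.03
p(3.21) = -0.02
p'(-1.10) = 0.09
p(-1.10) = 0.08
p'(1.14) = 0.21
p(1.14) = 0.22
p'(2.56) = 0.10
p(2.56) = -0.06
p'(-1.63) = 0.05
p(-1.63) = 0.05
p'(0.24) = 0.01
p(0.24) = 0.17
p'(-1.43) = 0.06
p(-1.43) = 0.06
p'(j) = -(-6*j^2 + 4*j - 1)/(2*j^3 - 2*j^2 + j - 6)^2 = (6*j^2 - 4*j + 1)/(2*j^3 - 2*j^2 + j - 6)^2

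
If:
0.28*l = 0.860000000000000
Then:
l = 3.07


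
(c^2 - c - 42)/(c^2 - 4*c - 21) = (c + 6)/(c + 3)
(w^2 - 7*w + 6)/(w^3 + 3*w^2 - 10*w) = (w^2 - 7*w + 6)/(w*(w^2 + 3*w - 10))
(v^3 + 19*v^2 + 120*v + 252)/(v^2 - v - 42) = (v^2 + 13*v + 42)/(v - 7)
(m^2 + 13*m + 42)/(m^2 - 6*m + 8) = (m^2 + 13*m + 42)/(m^2 - 6*m + 8)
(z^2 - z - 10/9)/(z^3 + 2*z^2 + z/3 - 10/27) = 3*(3*z - 5)/(9*z^2 + 12*z - 5)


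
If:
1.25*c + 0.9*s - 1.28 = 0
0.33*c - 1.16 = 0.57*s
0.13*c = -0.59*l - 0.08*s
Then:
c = 1.76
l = -0.25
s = -1.02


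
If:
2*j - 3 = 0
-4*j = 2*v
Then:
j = 3/2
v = -3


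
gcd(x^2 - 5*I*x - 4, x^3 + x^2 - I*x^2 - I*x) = x - I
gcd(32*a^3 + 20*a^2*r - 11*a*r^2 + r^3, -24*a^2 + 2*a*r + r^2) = -4*a + r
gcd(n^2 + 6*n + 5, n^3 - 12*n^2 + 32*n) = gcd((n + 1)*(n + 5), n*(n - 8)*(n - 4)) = 1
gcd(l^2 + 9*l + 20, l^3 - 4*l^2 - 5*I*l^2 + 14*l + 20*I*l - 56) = 1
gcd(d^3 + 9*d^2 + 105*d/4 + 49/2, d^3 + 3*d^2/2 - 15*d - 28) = d^2 + 11*d/2 + 7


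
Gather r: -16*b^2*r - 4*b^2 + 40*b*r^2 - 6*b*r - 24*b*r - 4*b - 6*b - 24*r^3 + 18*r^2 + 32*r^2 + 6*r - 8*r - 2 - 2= -4*b^2 - 10*b - 24*r^3 + r^2*(40*b + 50) + r*(-16*b^2 - 30*b - 2) - 4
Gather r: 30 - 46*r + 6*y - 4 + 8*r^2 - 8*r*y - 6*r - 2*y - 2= 8*r^2 + r*(-8*y - 52) + 4*y + 24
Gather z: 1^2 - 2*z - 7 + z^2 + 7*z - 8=z^2 + 5*z - 14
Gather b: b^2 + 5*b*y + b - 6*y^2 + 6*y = b^2 + b*(5*y + 1) - 6*y^2 + 6*y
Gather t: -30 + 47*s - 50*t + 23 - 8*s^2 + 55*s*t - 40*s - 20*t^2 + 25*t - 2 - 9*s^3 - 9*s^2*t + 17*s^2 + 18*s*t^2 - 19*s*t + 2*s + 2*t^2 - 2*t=-9*s^3 + 9*s^2 + 9*s + t^2*(18*s - 18) + t*(-9*s^2 + 36*s - 27) - 9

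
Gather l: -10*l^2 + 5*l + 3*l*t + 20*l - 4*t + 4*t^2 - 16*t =-10*l^2 + l*(3*t + 25) + 4*t^2 - 20*t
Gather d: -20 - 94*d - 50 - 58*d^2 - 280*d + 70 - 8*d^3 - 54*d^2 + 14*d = -8*d^3 - 112*d^2 - 360*d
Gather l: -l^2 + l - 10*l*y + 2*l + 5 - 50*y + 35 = -l^2 + l*(3 - 10*y) - 50*y + 40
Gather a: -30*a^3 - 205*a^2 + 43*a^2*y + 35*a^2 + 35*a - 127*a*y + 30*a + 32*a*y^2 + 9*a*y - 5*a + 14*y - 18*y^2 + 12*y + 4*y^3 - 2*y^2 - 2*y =-30*a^3 + a^2*(43*y - 170) + a*(32*y^2 - 118*y + 60) + 4*y^3 - 20*y^2 + 24*y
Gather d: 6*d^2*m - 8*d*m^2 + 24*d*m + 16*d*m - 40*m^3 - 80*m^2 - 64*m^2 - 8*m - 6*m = 6*d^2*m + d*(-8*m^2 + 40*m) - 40*m^3 - 144*m^2 - 14*m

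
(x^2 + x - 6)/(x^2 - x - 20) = (-x^2 - x + 6)/(-x^2 + x + 20)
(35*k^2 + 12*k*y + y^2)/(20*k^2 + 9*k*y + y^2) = (7*k + y)/(4*k + y)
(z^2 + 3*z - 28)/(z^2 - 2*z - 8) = (z + 7)/(z + 2)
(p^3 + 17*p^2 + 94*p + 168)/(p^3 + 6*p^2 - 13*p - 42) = (p^2 + 10*p + 24)/(p^2 - p - 6)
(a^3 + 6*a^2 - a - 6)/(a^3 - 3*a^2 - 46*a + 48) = (a + 1)/(a - 8)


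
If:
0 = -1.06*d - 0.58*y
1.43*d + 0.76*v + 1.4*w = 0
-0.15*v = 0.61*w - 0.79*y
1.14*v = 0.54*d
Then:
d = 0.00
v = 0.00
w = 0.00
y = 0.00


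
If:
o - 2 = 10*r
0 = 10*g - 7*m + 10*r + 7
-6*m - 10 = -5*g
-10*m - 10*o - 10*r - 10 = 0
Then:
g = -128/25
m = -89/15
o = 14/3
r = 4/15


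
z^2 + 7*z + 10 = (z + 2)*(z + 5)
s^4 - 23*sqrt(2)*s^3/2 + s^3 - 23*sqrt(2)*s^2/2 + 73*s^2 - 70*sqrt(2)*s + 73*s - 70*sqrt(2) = (s + 1)*(s - 7*sqrt(2))*(s - 5*sqrt(2)/2)*(s - 2*sqrt(2))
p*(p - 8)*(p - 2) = p^3 - 10*p^2 + 16*p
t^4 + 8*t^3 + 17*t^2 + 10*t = t*(t + 1)*(t + 2)*(t + 5)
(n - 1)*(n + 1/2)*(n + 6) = n^3 + 11*n^2/2 - 7*n/2 - 3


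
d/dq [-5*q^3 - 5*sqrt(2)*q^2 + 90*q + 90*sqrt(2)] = -15*q^2 - 10*sqrt(2)*q + 90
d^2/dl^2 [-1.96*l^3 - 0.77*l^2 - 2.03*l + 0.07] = -11.76*l - 1.54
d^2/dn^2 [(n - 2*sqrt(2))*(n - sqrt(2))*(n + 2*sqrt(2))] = 6*n - 2*sqrt(2)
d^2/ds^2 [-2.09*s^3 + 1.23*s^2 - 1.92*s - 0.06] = 2.46 - 12.54*s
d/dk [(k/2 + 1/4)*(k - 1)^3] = (k - 1)^2*(8*k + 1)/4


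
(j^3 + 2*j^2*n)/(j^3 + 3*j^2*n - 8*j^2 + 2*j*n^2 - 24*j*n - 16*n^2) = j^2/(j^2 + j*n - 8*j - 8*n)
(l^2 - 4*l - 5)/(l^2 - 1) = (l - 5)/(l - 1)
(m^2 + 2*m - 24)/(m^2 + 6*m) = (m - 4)/m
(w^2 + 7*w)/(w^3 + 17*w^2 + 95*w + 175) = w/(w^2 + 10*w + 25)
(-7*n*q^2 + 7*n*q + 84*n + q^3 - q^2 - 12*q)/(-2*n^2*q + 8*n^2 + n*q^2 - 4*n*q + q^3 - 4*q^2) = (-7*n*q - 21*n + q^2 + 3*q)/(-2*n^2 + n*q + q^2)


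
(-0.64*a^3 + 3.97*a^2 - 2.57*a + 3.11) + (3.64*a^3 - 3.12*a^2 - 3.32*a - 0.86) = 3.0*a^3 + 0.85*a^2 - 5.89*a + 2.25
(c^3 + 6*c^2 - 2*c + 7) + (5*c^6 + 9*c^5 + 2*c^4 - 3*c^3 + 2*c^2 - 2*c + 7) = 5*c^6 + 9*c^5 + 2*c^4 - 2*c^3 + 8*c^2 - 4*c + 14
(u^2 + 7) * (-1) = -u^2 - 7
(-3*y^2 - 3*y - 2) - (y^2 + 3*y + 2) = -4*y^2 - 6*y - 4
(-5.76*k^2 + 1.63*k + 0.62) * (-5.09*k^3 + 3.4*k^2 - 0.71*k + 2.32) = 29.3184*k^5 - 27.8807*k^4 + 6.4758*k^3 - 12.4125*k^2 + 3.3414*k + 1.4384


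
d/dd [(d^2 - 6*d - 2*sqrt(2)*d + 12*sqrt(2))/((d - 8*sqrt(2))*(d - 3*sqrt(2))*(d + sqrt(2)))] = (-d^4 + 4*sqrt(2)*d^3 + 12*d^3 - 96*sqrt(2)*d^2 - 14*d^2 + 96*sqrt(2)*d + 480*d - 600*sqrt(2) - 192)/(d^6 - 20*sqrt(2)*d^5 + 252*d^4 - 424*sqrt(2)*d^3 - 1244*d^2 + 2496*sqrt(2)*d + 4608)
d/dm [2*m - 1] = 2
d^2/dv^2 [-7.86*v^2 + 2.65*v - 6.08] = -15.7200000000000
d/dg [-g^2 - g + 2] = -2*g - 1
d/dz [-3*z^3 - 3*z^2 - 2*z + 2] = -9*z^2 - 6*z - 2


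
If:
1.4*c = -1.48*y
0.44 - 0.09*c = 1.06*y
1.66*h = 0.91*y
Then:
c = -0.48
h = 0.25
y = 0.46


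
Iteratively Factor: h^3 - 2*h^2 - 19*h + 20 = (h + 4)*(h^2 - 6*h + 5) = (h - 1)*(h + 4)*(h - 5)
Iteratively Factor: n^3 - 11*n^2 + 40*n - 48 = (n - 3)*(n^2 - 8*n + 16) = (n - 4)*(n - 3)*(n - 4)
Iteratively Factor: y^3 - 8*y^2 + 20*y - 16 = (y - 4)*(y^2 - 4*y + 4) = (y - 4)*(y - 2)*(y - 2)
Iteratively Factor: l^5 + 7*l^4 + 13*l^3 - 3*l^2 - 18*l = (l + 2)*(l^4 + 5*l^3 + 3*l^2 - 9*l) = l*(l + 2)*(l^3 + 5*l^2 + 3*l - 9) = l*(l + 2)*(l + 3)*(l^2 + 2*l - 3) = l*(l - 1)*(l + 2)*(l + 3)*(l + 3)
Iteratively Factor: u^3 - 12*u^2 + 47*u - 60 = (u - 4)*(u^2 - 8*u + 15) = (u - 5)*(u - 4)*(u - 3)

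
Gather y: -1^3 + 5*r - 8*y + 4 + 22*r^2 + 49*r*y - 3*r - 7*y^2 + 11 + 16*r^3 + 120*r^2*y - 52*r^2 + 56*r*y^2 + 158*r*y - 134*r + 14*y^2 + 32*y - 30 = 16*r^3 - 30*r^2 - 132*r + y^2*(56*r + 7) + y*(120*r^2 + 207*r + 24) - 16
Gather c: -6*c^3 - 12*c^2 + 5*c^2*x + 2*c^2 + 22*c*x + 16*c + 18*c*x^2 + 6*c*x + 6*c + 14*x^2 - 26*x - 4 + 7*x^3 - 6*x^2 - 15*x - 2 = -6*c^3 + c^2*(5*x - 10) + c*(18*x^2 + 28*x + 22) + 7*x^3 + 8*x^2 - 41*x - 6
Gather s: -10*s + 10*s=0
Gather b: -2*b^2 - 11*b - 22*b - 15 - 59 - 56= -2*b^2 - 33*b - 130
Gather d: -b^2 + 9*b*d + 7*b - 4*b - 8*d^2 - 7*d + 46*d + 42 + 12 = -b^2 + 3*b - 8*d^2 + d*(9*b + 39) + 54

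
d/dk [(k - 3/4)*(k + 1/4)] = 2*k - 1/2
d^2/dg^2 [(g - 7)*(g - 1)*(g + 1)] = 6*g - 14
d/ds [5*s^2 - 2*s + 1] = 10*s - 2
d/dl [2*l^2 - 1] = 4*l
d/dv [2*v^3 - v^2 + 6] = 2*v*(3*v - 1)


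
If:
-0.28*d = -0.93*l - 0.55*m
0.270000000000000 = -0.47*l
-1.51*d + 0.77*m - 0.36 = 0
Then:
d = 0.35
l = -0.57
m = 1.15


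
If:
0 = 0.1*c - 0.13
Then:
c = 1.30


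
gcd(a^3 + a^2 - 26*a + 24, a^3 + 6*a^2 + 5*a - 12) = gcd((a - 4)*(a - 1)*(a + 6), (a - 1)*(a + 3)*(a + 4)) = a - 1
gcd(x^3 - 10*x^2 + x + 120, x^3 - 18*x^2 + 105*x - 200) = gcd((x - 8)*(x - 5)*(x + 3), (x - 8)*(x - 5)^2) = x^2 - 13*x + 40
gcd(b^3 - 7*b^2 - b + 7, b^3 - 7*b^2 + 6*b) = b - 1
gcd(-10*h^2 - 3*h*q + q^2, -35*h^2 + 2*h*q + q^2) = -5*h + q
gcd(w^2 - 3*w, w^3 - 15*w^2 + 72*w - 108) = w - 3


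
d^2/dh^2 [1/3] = 0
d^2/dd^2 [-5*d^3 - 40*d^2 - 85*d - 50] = -30*d - 80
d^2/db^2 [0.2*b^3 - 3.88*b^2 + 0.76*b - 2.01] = 1.2*b - 7.76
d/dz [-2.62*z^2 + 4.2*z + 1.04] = 4.2 - 5.24*z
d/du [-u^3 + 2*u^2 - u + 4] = -3*u^2 + 4*u - 1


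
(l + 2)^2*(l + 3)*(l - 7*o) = l^4 - 7*l^3*o + 7*l^3 - 49*l^2*o + 16*l^2 - 112*l*o + 12*l - 84*o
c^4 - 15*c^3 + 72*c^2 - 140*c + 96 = (c - 8)*(c - 3)*(c - 2)^2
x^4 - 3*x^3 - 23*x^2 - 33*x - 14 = (x - 7)*(x + 1)^2*(x + 2)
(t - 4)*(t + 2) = t^2 - 2*t - 8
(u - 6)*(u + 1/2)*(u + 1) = u^3 - 9*u^2/2 - 17*u/2 - 3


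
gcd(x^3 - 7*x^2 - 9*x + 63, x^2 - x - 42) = x - 7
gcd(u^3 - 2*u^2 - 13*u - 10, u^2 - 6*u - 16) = u + 2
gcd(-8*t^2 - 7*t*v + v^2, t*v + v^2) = t + v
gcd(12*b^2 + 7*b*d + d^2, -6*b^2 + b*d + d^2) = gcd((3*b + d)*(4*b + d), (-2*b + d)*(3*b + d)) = 3*b + d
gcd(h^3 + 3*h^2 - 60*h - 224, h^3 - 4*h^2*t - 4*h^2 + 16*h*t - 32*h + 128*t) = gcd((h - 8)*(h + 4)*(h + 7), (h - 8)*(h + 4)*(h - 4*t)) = h^2 - 4*h - 32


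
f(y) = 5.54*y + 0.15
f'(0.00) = 5.54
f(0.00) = 0.15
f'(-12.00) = 5.54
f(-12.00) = -66.33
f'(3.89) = 5.54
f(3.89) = 21.70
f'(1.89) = 5.54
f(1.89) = 10.62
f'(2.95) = 5.54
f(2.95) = 16.49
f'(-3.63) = 5.54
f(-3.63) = -19.96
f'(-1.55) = 5.54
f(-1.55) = -8.44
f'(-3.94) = 5.54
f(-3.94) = -21.68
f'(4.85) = 5.54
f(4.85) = 27.02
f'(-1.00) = 5.54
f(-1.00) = -5.39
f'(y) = 5.54000000000000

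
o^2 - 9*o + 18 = (o - 6)*(o - 3)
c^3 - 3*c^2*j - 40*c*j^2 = c*(c - 8*j)*(c + 5*j)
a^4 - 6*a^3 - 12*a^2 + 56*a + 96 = (a - 6)*(a - 4)*(a + 2)^2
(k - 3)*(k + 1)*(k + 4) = k^3 + 2*k^2 - 11*k - 12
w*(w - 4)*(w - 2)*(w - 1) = w^4 - 7*w^3 + 14*w^2 - 8*w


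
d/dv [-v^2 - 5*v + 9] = -2*v - 5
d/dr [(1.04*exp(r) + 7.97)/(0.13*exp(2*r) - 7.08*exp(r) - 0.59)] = (-0.1352*exp(2*r) - 2.0722*exp(r) + 55.814)*exp(r)/(0.0169*exp(4*r) - 1.8408*exp(3*r) + 49.973*exp(2*r) + 8.3544*exp(r) + 0.3481)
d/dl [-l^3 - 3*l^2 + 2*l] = -3*l^2 - 6*l + 2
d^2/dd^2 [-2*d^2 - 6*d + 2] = -4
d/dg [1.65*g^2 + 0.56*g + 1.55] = 3.3*g + 0.56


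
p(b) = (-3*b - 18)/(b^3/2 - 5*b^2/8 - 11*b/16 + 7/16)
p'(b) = (-3*b - 18)*(-3*b^2/2 + 5*b/4 + 11/16)/(b^3/2 - 5*b^2/8 - 11*b/16 + 7/16)^2 - 3/(b^3/2 - 5*b^2/8 - 11*b/16 + 7/16)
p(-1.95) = 2.82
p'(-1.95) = 5.58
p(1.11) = 51.79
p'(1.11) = -21.24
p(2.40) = -12.00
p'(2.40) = 26.88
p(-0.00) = -41.14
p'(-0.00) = -71.51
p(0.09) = -49.25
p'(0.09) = -112.71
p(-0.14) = -33.80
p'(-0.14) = -37.16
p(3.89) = -1.67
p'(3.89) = 1.45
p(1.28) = 52.26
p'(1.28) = 28.45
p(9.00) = -0.15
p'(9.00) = 0.04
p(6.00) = -0.44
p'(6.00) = 0.21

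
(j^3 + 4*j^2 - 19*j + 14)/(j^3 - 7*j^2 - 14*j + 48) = (j^2 + 6*j - 7)/(j^2 - 5*j - 24)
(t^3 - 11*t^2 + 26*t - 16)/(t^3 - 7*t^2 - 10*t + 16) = (t - 2)/(t + 2)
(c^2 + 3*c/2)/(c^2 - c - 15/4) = 2*c/(2*c - 5)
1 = 1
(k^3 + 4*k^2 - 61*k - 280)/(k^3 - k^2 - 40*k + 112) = (k^2 - 3*k - 40)/(k^2 - 8*k + 16)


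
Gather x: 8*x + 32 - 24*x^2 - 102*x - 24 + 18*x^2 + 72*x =-6*x^2 - 22*x + 8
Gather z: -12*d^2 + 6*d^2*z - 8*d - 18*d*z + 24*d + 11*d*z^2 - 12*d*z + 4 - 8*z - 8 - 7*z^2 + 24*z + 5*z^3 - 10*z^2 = -12*d^2 + 16*d + 5*z^3 + z^2*(11*d - 17) + z*(6*d^2 - 30*d + 16) - 4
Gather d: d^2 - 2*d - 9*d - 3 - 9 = d^2 - 11*d - 12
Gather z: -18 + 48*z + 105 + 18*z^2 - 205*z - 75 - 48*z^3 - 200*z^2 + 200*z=-48*z^3 - 182*z^2 + 43*z + 12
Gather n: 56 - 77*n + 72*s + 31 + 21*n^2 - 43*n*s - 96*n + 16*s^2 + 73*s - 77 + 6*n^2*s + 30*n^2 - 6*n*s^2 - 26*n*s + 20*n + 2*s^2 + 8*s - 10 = n^2*(6*s + 51) + n*(-6*s^2 - 69*s - 153) + 18*s^2 + 153*s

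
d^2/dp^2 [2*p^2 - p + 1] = 4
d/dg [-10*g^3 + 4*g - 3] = 4 - 30*g^2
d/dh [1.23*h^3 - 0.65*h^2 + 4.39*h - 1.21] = 3.69*h^2 - 1.3*h + 4.39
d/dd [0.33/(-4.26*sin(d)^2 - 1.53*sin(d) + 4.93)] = (2.8116*sin(d) + 0.5049)*cos(d)/(4.26*sin(d)^2 + 1.53*sin(d) - 4.93)^2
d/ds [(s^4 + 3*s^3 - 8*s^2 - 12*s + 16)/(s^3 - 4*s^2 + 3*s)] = (s^4 - 6*s^3 - 8*s^2 + 32*s - 48)/(s^2*(s^2 - 6*s + 9))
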